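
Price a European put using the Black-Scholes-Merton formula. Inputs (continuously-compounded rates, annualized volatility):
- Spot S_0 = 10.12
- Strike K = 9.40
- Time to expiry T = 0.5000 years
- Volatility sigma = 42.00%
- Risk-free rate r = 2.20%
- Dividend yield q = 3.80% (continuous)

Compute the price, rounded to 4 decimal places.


d1 = (ln(S/K) + (r - q + 0.5*sigma^2) * T) / (sigma * sqrt(T)) = 0.37006593
d2 = d1 - sigma * sqrt(T) = 0.07308108
exp(-rT) = 0.98906028; exp(-qT) = 0.98117936
P = K * exp(-rT) * N(-d2) - S_0 * exp(-qT) * N(-d1)
N(-d1) = 0.35566668; N(-d2) = 0.47087080
P = 9.4000 * 0.98906028 * 0.47087080 - 10.1200 * 0.98117936 * 0.35566668 = 0.8462

Answer: Price = 0.8462


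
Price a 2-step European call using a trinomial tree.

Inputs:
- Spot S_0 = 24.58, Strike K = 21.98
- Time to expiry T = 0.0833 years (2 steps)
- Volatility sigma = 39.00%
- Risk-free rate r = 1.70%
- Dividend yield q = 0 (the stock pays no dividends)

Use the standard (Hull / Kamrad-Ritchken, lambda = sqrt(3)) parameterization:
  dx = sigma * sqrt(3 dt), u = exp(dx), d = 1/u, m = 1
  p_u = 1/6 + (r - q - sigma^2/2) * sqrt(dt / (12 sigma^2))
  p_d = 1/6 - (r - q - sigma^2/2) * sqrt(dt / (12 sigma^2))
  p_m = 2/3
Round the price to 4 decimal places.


dt = T/N = 0.041650; dx = sigma*sqrt(3*dt) = 0.137858
u = exp(dx) = 1.147813; d = 1/u = 0.871222
p_u = 0.157747, p_m = 0.666667, p_d = 0.175587
Discount per step: exp(-r*dt) = 0.999292
Stock lattice S(k, j) with j the centered position index:
  k=0: S(0,+0) = 24.5800
  k=1: S(1,-1) = 21.4146; S(1,+0) = 24.5800; S(1,+1) = 28.2132
  k=2: S(2,-2) = 18.6569; S(2,-1) = 21.4146; S(2,+0) = 24.5800; S(2,+1) = 28.2132; S(2,+2) = 32.3835
Terminal payoffs V(N, j) = max(S_T - K, 0):
  V(2,-2) = 0.000000; V(2,-1) = 0.000000; V(2,+0) = 2.600000; V(2,+1) = 6.233239; V(2,+2) = 10.403518
Backward induction: V(k, j) = exp(-r*dt) * [p_u * V(k+1, j+1) + p_m * V(k+1, j) + p_d * V(k+1, j-1)]
  V(1,-1) = exp(-r*dt) * [p_u*2.600000 + p_m*0.000000 + p_d*0.000000] = 0.409851
  V(1,+0) = exp(-r*dt) * [p_u*6.233239 + p_m*2.600000 + p_d*0.000000] = 2.714682
  V(1,+1) = exp(-r*dt) * [p_u*10.403518 + p_m*6.233239 + p_d*2.600000] = 6.248711
  V(0,+0) = exp(-r*dt) * [p_u*6.248711 + p_m*2.714682 + p_d*0.409851] = 2.865435

Answer: Price = V(0,0) = 2.8654


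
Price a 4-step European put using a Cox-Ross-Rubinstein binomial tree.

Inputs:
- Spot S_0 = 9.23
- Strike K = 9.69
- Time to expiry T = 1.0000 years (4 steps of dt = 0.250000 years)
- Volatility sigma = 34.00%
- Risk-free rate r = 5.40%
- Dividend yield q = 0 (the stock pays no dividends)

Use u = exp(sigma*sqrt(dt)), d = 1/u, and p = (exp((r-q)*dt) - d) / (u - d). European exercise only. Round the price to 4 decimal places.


Answer: Price = V(0,0) = 1.2134

Derivation:
dt = T/N = 0.250000
u = exp(sigma*sqrt(dt)) = 1.185305; d = 1/u = 0.843665
p = (exp((r-q)*dt) - d) / (u - d) = 0.497385
Discount per step: exp(-r*dt) = 0.986591
Stock lattice S(k, i) with i counting down-moves:
  k=0: S(0,0) = 9.2300
  k=1: S(1,0) = 10.9404; S(1,1) = 7.7870
  k=2: S(2,0) = 12.9677; S(2,1) = 9.2300; S(2,2) = 6.5696
  k=3: S(3,0) = 15.3706; S(3,1) = 10.9404; S(3,2) = 7.7870; S(3,3) = 5.5426
  k=4: S(4,0) = 18.2189; S(4,1) = 12.9677; S(4,2) = 9.2300; S(4,3) = 6.5696; S(4,4) = 4.6761
Terminal payoffs V(N, i) = max(K - S_T, 0):
  V(4,0) = 0.000000; V(4,1) = 0.000000; V(4,2) = 0.460000; V(4,3) = 3.120360; V(4,4) = 5.013925
Backward induction: V(k, i) = exp(-r*dt) * [p * V(k+1, i) + (1-p) * V(k+1, i+1)].
  V(3,0) = exp(-r*dt) * [p*0.000000 + (1-p)*0.000000] = 0.000000
  V(3,1) = exp(-r*dt) * [p*0.000000 + (1-p)*0.460000] = 0.228103
  V(3,2) = exp(-r*dt) * [p*0.460000 + (1-p)*3.120360] = 1.773038
  V(3,3) = exp(-r*dt) * [p*3.120360 + (1-p)*5.013925] = 4.017490
  V(2,0) = exp(-r*dt) * [p*0.000000 + (1-p)*0.228103] = 0.113110
  V(2,1) = exp(-r*dt) * [p*0.228103 + (1-p)*1.773038] = 0.991139
  V(2,2) = exp(-r*dt) * [p*1.773038 + (1-p)*4.017490] = 2.862230
  V(1,0) = exp(-r*dt) * [p*0.113110 + (1-p)*0.991139] = 0.546986
  V(1,1) = exp(-r*dt) * [p*0.991139 + (1-p)*2.862230] = 1.905676
  V(0,0) = exp(-r*dt) * [p*0.546986 + (1-p)*1.905676] = 1.213392


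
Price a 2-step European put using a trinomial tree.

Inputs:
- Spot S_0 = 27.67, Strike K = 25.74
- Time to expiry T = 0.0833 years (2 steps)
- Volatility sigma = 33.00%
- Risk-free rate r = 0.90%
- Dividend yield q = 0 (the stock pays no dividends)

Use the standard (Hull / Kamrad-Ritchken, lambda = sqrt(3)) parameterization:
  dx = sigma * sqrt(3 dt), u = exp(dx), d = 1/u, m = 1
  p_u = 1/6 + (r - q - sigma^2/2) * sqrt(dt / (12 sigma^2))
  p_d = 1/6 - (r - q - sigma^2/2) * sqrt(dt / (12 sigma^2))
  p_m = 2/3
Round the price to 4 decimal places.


dt = T/N = 0.041650; dx = sigma*sqrt(3*dt) = 0.116649
u = exp(dx) = 1.123725; d = 1/u = 0.889897
p_u = 0.158553, p_m = 0.666667, p_d = 0.174781
Discount per step: exp(-r*dt) = 0.999625
Stock lattice S(k, j) with j the centered position index:
  k=0: S(0,+0) = 27.6700
  k=1: S(1,-1) = 24.6235; S(1,+0) = 27.6700; S(1,+1) = 31.0935
  k=2: S(2,-2) = 21.9123; S(2,-1) = 24.6235; S(2,+0) = 27.6700; S(2,+1) = 31.0935; S(2,+2) = 34.9405
Terminal payoffs V(N, j) = max(K - S_T, 0):
  V(2,-2) = 3.827654; V(2,-1) = 1.116543; V(2,+0) = 0.000000; V(2,+1) = 0.000000; V(2,+2) = 0.000000
Backward induction: V(k, j) = exp(-r*dt) * [p_u * V(k+1, j+1) + p_m * V(k+1, j) + p_d * V(k+1, j-1)]
  V(1,-1) = exp(-r*dt) * [p_u*0.000000 + p_m*1.116543 + p_d*3.827654] = 1.412833
  V(1,+0) = exp(-r*dt) * [p_u*0.000000 + p_m*0.000000 + p_d*1.116543] = 0.195077
  V(1,+1) = exp(-r*dt) * [p_u*0.000000 + p_m*0.000000 + p_d*0.000000] = 0.000000
  V(0,+0) = exp(-r*dt) * [p_u*0.000000 + p_m*0.195077 + p_d*1.412833] = 0.376846

Answer: Price = V(0,0) = 0.3768


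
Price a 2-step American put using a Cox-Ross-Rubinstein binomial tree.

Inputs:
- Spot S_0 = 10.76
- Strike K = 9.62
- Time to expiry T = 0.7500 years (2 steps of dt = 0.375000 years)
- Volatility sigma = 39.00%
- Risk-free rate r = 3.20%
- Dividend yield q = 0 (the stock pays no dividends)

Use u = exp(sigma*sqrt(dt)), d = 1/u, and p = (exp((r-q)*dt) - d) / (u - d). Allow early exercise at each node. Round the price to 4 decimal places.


Answer: Price = V(0,0) = 0.8214

Derivation:
dt = T/N = 0.375000
u = exp(sigma*sqrt(dt)) = 1.269757; d = 1/u = 0.787552
p = (exp((r-q)*dt) - d) / (u - d) = 0.465612
Discount per step: exp(-r*dt) = 0.988072
Stock lattice S(k, i) with i counting down-moves:
  k=0: S(0,0) = 10.7600
  k=1: S(1,0) = 13.6626; S(1,1) = 8.4741
  k=2: S(2,0) = 17.3482; S(2,1) = 10.7600; S(2,2) = 6.6738
Terminal payoffs V(N, i) = max(K - S_T, 0):
  V(2,0) = 0.000000; V(2,1) = 0.000000; V(2,2) = 2.946229
Backward induction: V(k, i) = exp(-r*dt) * [p * V(k+1, i) + (1-p) * V(k+1, i+1)]; then take max(V_cont, immediate exercise) for American.
  V(1,0) = exp(-r*dt) * [p*0.000000 + (1-p)*0.000000] = 0.000000; exercise = 0.000000; V(1,0) = max -> 0.000000
  V(1,1) = exp(-r*dt) * [p*0.000000 + (1-p)*2.946229] = 1.555651; exercise = 1.145935; V(1,1) = max -> 1.555651
  V(0,0) = exp(-r*dt) * [p*0.000000 + (1-p)*1.555651] = 0.821406; exercise = 0.000000; V(0,0) = max -> 0.821406


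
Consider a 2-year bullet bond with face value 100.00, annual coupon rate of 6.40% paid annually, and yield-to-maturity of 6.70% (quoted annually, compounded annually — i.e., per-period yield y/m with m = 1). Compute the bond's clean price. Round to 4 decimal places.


Coupon per period c = face * coupon_rate / m = 6.400000
Periods per year m = 1; per-period yield y/m = 0.067000
Number of cashflows N = 2
Cashflows (t years, CF_t, discount factor 1/(1+y/m)^(m*t), PV):
  t = 1.0000: CF_t = 6.400000, DF = 0.937207, PV = 5.998126
  t = 2.0000: CF_t = 106.400000, DF = 0.878357, PV = 93.457205
Price P = sum_t PV_t = 99.455331

Answer: Price = 99.4553


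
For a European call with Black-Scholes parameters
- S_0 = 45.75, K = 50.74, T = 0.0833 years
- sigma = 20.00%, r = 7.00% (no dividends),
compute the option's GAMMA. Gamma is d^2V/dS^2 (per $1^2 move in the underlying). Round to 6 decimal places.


Answer: Gamma = 0.037865

Derivation:
d1 = -1.6635477368; d2 = -1.7212712156
phi(d1) = 0.0999951025; exp(-qT) = 1.0000000000; exp(-rT) = 0.9941859673
Gamma = exp(-qT) * phi(d1) / (S * sigma * sqrt(T)) = 1.0000000000 * 0.0999951025 / (45.7500 * 0.2000 * 0.2886173938) = 0.037865


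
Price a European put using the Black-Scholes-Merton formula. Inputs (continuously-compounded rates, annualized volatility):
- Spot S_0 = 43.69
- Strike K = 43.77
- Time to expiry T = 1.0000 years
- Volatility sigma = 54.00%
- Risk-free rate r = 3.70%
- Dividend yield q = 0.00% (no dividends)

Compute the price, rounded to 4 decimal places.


d1 = (ln(S/K) + (r - q + 0.5*sigma^2) * T) / (sigma * sqrt(T)) = 0.33513073
d2 = d1 - sigma * sqrt(T) = -0.20486927
exp(-rT) = 0.96367614; exp(-qT) = 1.00000000
P = K * exp(-rT) * N(-d2) - S_0 * exp(-qT) * N(-d1)
N(-d1) = 0.36876324; N(-d2) = 0.58116287
P = 43.7700 * 0.96367614 * 0.58116287 - 43.6900 * 1.00000000 * 0.36876324 = 8.4022

Answer: Price = 8.4022


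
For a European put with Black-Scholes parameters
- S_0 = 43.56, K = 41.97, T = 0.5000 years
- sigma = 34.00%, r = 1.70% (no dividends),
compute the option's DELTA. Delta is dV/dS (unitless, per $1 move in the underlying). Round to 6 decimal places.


d1 = 0.3102294602; d2 = 0.0698131546
phi(d1) = 0.3801992992; exp(-qT) = 1.0000000000; exp(-rT) = 0.9915360229
N(-d1) = 0.3781932345
Delta = -exp(-qT) * N(-d1) = -1.0000000000 * 0.3781932345 = -0.378193

Answer: Delta = -0.378193


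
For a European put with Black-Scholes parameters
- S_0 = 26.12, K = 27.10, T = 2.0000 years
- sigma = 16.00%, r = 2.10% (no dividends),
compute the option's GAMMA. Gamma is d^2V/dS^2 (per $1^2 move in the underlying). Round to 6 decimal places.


Answer: Gamma = 0.066879

Derivation:
d1 = 0.1359747625; d2 = -0.0902994075
phi(d1) = 0.3952712262; exp(-qT) = 1.0000000000; exp(-rT) = 0.9588697806
Gamma = exp(-qT) * phi(d1) / (S * sigma * sqrt(T)) = 1.0000000000 * 0.3952712262 / (26.1200 * 0.1600 * 1.4142135624) = 0.066879


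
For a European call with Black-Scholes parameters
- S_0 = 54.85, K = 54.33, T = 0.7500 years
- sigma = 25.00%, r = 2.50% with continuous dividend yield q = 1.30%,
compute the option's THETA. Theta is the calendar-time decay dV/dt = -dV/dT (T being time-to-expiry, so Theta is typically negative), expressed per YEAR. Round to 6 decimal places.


d1 = 0.1938193775; d2 = -0.0226869735
phi(d1) = 0.3915188922; exp(-qT) = 0.9902973771; exp(-rT) = 0.9814246877
Theta = -S*exp(-qT)*phi(d1)*sigma/(2*sqrt(T)) - r*K*exp(-rT)*N(d2) + q*S*exp(-qT)*N(d1)
N(d1) = 0.5768413432; N(d2) = 0.4909499834; sqrt(T) = 0.8660254038
Term 1 = -54.8500 * 0.9902973771 * 0.3915188922 * 0.2500 / (2 * 0.8660254038) = -3.0695475486
Term 2 = -0.0250 * 54.3300 * 0.9814246877 * 0.4909499834 = -0.6544461872
Term 3 = 0.0130 * 54.8500 * 0.9902973771 * 0.5768413432 = 0.4073258687
Theta = -3.0695475486 + (-0.6544461872) + (0.4073258687) = -3.316668

Answer: Theta = -3.316668


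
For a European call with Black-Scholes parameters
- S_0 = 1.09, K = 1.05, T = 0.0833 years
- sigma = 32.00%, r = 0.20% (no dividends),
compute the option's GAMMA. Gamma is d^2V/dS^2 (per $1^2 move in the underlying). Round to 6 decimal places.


d1 = 0.4527955194; d2 = 0.3604379534
phi(d1) = 0.3600723036; exp(-qT) = 1.0000000000; exp(-rT) = 0.9998334139
Gamma = exp(-qT) * phi(d1) / (S * sigma * sqrt(T)) = 1.0000000000 * 0.3600723036 / (1.0900 * 0.3200 * 0.2886173938) = 3.576768

Answer: Gamma = 3.576768


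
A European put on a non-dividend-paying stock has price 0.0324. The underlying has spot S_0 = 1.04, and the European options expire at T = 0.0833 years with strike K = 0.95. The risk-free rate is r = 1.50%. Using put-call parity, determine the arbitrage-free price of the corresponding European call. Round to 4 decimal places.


Answer: Call price = 0.1236

Derivation:
Put-call parity: C - P = S_0 * exp(-qT) - K * exp(-rT).
S_0 * exp(-qT) = 1.0400 * 1.00000000 = 1.04000000
K * exp(-rT) = 0.9500 * 0.99875128 = 0.94881372
C = P + S*exp(-qT) - K*exp(-rT)
C = 0.0324 + 1.04000000 - 0.94881372 = 0.1236


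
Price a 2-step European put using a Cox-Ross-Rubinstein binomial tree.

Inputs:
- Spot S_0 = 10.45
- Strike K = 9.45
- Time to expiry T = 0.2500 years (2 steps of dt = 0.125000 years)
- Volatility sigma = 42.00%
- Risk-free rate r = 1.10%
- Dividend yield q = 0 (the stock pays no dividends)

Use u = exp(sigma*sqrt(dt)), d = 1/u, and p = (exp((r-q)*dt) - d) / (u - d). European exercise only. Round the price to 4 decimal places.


Answer: Price = V(0,0) = 0.4764

Derivation:
dt = T/N = 0.125000
u = exp(sigma*sqrt(dt)) = 1.160084; d = 1/u = 0.862007
p = (exp((r-q)*dt) - d) / (u - d) = 0.467561
Discount per step: exp(-r*dt) = 0.998626
Stock lattice S(k, i) with i counting down-moves:
  k=0: S(0,0) = 10.4500
  k=1: S(1,0) = 12.1229; S(1,1) = 9.0080
  k=2: S(2,0) = 14.0636; S(2,1) = 10.4500; S(2,2) = 7.7649
Terminal payoffs V(N, i) = max(K - S_T, 0):
  V(2,0) = 0.000000; V(2,1) = 0.000000; V(2,2) = 1.685072
Backward induction: V(k, i) = exp(-r*dt) * [p * V(k+1, i) + (1-p) * V(k+1, i+1)].
  V(1,0) = exp(-r*dt) * [p*0.000000 + (1-p)*0.000000] = 0.000000
  V(1,1) = exp(-r*dt) * [p*0.000000 + (1-p)*1.685072] = 0.895965
  V(0,0) = exp(-r*dt) * [p*0.000000 + (1-p)*0.895965] = 0.476391


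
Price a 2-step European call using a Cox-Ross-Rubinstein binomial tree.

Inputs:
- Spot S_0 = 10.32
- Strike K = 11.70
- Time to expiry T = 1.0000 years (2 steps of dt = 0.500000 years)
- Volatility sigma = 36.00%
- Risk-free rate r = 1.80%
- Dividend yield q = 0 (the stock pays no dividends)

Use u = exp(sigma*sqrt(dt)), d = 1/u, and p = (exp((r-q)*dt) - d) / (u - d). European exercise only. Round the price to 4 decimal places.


Answer: Price = V(0,0) = 1.1088

Derivation:
dt = T/N = 0.500000
u = exp(sigma*sqrt(dt)) = 1.289892; d = 1/u = 0.775259
p = (exp((r-q)*dt) - d) / (u - d) = 0.454269
Discount per step: exp(-r*dt) = 0.991040
Stock lattice S(k, i) with i counting down-moves:
  k=0: S(0,0) = 10.3200
  k=1: S(1,0) = 13.3117; S(1,1) = 8.0007
  k=2: S(2,0) = 17.1706; S(2,1) = 10.3200; S(2,2) = 6.2026
Terminal payoffs V(N, i) = max(S_T - K, 0):
  V(2,0) = 5.470635; V(2,1) = 0.000000; V(2,2) = 0.000000
Backward induction: V(k, i) = exp(-r*dt) * [p * V(k+1, i) + (1-p) * V(k+1, i+1)].
  V(1,0) = exp(-r*dt) * [p*5.470635 + (1-p)*0.000000] = 2.462874
  V(1,1) = exp(-r*dt) * [p*0.000000 + (1-p)*0.000000] = 0.000000
  V(0,0) = exp(-r*dt) * [p*2.462874 + (1-p)*0.000000] = 1.108783


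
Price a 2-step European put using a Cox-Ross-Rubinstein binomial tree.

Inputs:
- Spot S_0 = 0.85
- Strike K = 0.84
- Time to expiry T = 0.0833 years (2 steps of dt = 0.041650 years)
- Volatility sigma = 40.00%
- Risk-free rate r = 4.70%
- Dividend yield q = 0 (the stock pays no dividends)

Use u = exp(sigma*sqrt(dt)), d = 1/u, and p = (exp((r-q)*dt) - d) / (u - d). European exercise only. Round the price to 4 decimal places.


dt = T/N = 0.041650
u = exp(sigma*sqrt(dt)) = 1.085058; d = 1/u = 0.921610
p = (exp((r-q)*dt) - d) / (u - d) = 0.491591
Discount per step: exp(-r*dt) = 0.998044
Stock lattice S(k, i) with i counting down-moves:
  k=0: S(0,0) = 0.8500
  k=1: S(1,0) = 0.9223; S(1,1) = 0.7834
  k=2: S(2,0) = 1.0007; S(2,1) = 0.8500; S(2,2) = 0.7220
Terminal payoffs V(N, i) = max(K - S_T, 0):
  V(2,0) = 0.000000; V(2,1) = 0.000000; V(2,2) = 0.118040
Backward induction: V(k, i) = exp(-r*dt) * [p * V(k+1, i) + (1-p) * V(k+1, i+1)].
  V(1,0) = exp(-r*dt) * [p*0.000000 + (1-p)*0.000000] = 0.000000
  V(1,1) = exp(-r*dt) * [p*0.000000 + (1-p)*0.118040] = 0.059895
  V(0,0) = exp(-r*dt) * [p*0.000000 + (1-p)*0.059895] = 0.030392

Answer: Price = V(0,0) = 0.0304


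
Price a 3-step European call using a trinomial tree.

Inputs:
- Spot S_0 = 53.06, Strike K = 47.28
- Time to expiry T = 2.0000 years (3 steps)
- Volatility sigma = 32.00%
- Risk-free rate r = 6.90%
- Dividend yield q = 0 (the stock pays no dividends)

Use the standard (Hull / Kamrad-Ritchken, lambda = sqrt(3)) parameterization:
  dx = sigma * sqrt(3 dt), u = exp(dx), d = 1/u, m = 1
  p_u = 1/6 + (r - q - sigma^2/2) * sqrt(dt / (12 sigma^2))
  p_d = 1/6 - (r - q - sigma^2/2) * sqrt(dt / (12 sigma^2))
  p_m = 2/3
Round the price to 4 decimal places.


Answer: Price = V(0,0) = 15.5928

Derivation:
dt = T/N = 0.666667; dx = sigma*sqrt(3*dt) = 0.452548
u = exp(dx) = 1.572314; d = 1/u = 0.636005
p_u = 0.179778, p_m = 0.666667, p_d = 0.153556
Discount per step: exp(-r*dt) = 0.955042
Stock lattice S(k, j) with j the centered position index:
  k=0: S(0,+0) = 53.0600
  k=1: S(1,-1) = 33.7464; S(1,+0) = 53.0600; S(1,+1) = 83.4270
  k=2: S(2,-2) = 21.4629; S(2,-1) = 33.7464; S(2,+0) = 53.0600; S(2,+1) = 83.4270; S(2,+2) = 131.1734
  k=3: S(3,-3) = 13.6505; S(3,-2) = 21.4629; S(3,-1) = 33.7464; S(3,+0) = 53.0600; S(3,+1) = 83.4270; S(3,+2) = 131.1734; S(3,+3) = 206.2457
Terminal payoffs V(N, j) = max(S_T - K, 0):
  V(3,-3) = 0.000000; V(3,-2) = 0.000000; V(3,-1) = 0.000000; V(3,+0) = 5.780000; V(3,+1) = 36.146974; V(3,+2) = 83.893389; V(3,+3) = 158.965740
Backward induction: V(k, j) = exp(-r*dt) * [p_u * V(k+1, j+1) + p_m * V(k+1, j) + p_d * V(k+1, j-1)]
  V(2,-2) = exp(-r*dt) * [p_u*0.000000 + p_m*0.000000 + p_d*0.000000] = 0.000000
  V(2,-1) = exp(-r*dt) * [p_u*5.780000 + p_m*0.000000 + p_d*0.000000] = 0.992398
  V(2,+0) = exp(-r*dt) * [p_u*36.146974 + p_m*5.780000 + p_d*0.000000] = 9.886355
  V(2,+1) = exp(-r*dt) * [p_u*83.893389 + p_m*36.146974 + p_d*5.780000] = 38.266323
  V(2,+2) = exp(-r*dt) * [p_u*158.965740 + p_m*83.893389 + p_d*36.146974] = 86.009151
  V(1,-1) = exp(-r*dt) * [p_u*9.886355 + p_m*0.992398 + p_d*0.000000] = 2.329294
  V(1,+0) = exp(-r*dt) * [p_u*38.266323 + p_m*9.886355 + p_d*0.992398] = 13.010269
  V(1,+1) = exp(-r*dt) * [p_u*86.009151 + p_m*38.266323 + p_d*9.886355] = 40.581173
  V(0,+0) = exp(-r*dt) * [p_u*40.581173 + p_m*13.010269 + p_d*2.329294] = 15.592755


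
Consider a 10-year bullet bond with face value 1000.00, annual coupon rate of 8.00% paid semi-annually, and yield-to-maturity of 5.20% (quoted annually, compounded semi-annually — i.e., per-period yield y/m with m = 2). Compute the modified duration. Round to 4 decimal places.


Answer: Modified duration = 7.1848

Derivation:
Coupon per period c = face * coupon_rate / m = 40.000000
Periods per year m = 2; per-period yield y/m = 0.026000
Number of cashflows N = 20
Cashflows (t years, CF_t, discount factor 1/(1+y/m)^(m*t), PV):
  t = 0.5000: CF_t = 40.000000, DF = 0.974659, PV = 38.986355
  t = 1.0000: CF_t = 40.000000, DF = 0.949960, PV = 37.998396
  t = 1.5000: CF_t = 40.000000, DF = 0.925887, PV = 37.035474
  t = 2.0000: CF_t = 40.000000, DF = 0.902424, PV = 36.096953
  t = 2.5000: CF_t = 40.000000, DF = 0.879555, PV = 35.182216
  t = 3.0000: CF_t = 40.000000, DF = 0.857266, PV = 34.290659
  t = 3.5000: CF_t = 40.000000, DF = 0.835542, PV = 33.421695
  t = 4.0000: CF_t = 40.000000, DF = 0.814369, PV = 32.574751
  t = 4.5000: CF_t = 40.000000, DF = 0.793732, PV = 31.749270
  t = 5.0000: CF_t = 40.000000, DF = 0.773618, PV = 30.944708
  t = 5.5000: CF_t = 40.000000, DF = 0.754013, PV = 30.160534
  t = 6.0000: CF_t = 40.000000, DF = 0.734906, PV = 29.396232
  t = 6.5000: CF_t = 40.000000, DF = 0.716282, PV = 28.651298
  t = 7.0000: CF_t = 40.000000, DF = 0.698131, PV = 27.925242
  t = 7.5000: CF_t = 40.000000, DF = 0.680440, PV = 27.217584
  t = 8.0000: CF_t = 40.000000, DF = 0.663197, PV = 26.527860
  t = 8.5000: CF_t = 40.000000, DF = 0.646390, PV = 25.855614
  t = 9.0000: CF_t = 40.000000, DF = 0.630010, PV = 25.200404
  t = 9.5000: CF_t = 40.000000, DF = 0.614045, PV = 24.561797
  t = 10.0000: CF_t = 1040.000000, DF = 0.598484, PV = 622.423704
Price P = sum_t PV_t = 1216.200745
First compute Macaulay numerator sum_t t * PV_t:
  t * PV_t at t = 0.5000: 19.493177
  t * PV_t at t = 1.0000: 37.998396
  t * PV_t at t = 1.5000: 55.553211
  t * PV_t at t = 2.0000: 72.193907
  t * PV_t at t = 2.5000: 87.955539
  t * PV_t at t = 3.0000: 102.871976
  t * PV_t at t = 3.5000: 116.975931
  t * PV_t at t = 4.0000: 130.299004
  t * PV_t at t = 4.5000: 142.871715
  t * PV_t at t = 5.0000: 154.723538
  t * PV_t at t = 5.5000: 165.882936
  t * PV_t at t = 6.0000: 176.377390
  t * PV_t at t = 6.5000: 186.233437
  t * PV_t at t = 7.0000: 195.476692
  t * PV_t at t = 7.5000: 204.131884
  t * PV_t at t = 8.0000: 212.222881
  t * PV_t at t = 8.5000: 219.772720
  t * PV_t at t = 9.0000: 226.803633
  t * PV_t at t = 9.5000: 233.337071
  t * PV_t at t = 10.0000: 6224.237041
Macaulay duration D = 8965.412080 / 1216.200745 = 7.371655
Modified duration = D / (1 + y/m) = 7.371655 / (1 + 0.026000) = 7.184849


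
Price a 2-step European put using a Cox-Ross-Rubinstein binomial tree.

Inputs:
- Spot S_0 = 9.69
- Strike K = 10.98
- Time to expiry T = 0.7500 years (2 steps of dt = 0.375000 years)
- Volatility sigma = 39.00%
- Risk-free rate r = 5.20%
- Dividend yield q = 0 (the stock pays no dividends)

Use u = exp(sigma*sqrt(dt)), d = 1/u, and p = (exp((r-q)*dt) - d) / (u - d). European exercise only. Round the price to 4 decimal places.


dt = T/N = 0.375000
u = exp(sigma*sqrt(dt)) = 1.269757; d = 1/u = 0.787552
p = (exp((r-q)*dt) - d) / (u - d) = 0.481412
Discount per step: exp(-r*dt) = 0.980689
Stock lattice S(k, i) with i counting down-moves:
  k=0: S(0,0) = 9.6900
  k=1: S(1,0) = 12.3039; S(1,1) = 7.6314
  k=2: S(2,0) = 15.6230; S(2,1) = 9.6900; S(2,2) = 6.0101
Terminal payoffs V(N, i) = max(K - S_T, 0):
  V(2,0) = 0.000000; V(2,1) = 1.290000; V(2,2) = 4.969885
Backward induction: V(k, i) = exp(-r*dt) * [p * V(k+1, i) + (1-p) * V(k+1, i+1)].
  V(1,0) = exp(-r*dt) * [p*0.000000 + (1-p)*1.290000] = 0.656060
  V(1,1) = exp(-r*dt) * [p*1.290000 + (1-p)*4.969885] = 3.136580
  V(0,0) = exp(-r*dt) * [p*0.656060 + (1-p)*3.136580] = 1.904917

Answer: Price = V(0,0) = 1.9049


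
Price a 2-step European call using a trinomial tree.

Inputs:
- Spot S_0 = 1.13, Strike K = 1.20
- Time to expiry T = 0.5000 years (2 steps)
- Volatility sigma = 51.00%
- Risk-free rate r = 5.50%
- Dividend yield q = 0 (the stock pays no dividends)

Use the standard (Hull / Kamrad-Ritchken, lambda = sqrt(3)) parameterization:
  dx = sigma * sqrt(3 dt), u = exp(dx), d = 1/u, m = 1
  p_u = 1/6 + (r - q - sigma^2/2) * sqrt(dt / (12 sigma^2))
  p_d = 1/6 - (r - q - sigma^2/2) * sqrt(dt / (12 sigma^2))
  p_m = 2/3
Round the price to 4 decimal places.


dt = T/N = 0.250000; dx = sigma*sqrt(3*dt) = 0.441673
u = exp(dx) = 1.555307; d = 1/u = 0.642960
p_u = 0.145426, p_m = 0.666667, p_d = 0.187907
Discount per step: exp(-r*dt) = 0.986344
Stock lattice S(k, j) with j the centered position index:
  k=0: S(0,+0) = 1.1300
  k=1: S(1,-1) = 0.7265; S(1,+0) = 1.1300; S(1,+1) = 1.7575
  k=2: S(2,-2) = 0.4671; S(2,-1) = 0.7265; S(2,+0) = 1.1300; S(2,+1) = 1.7575; S(2,+2) = 2.7334
Terminal payoffs V(N, j) = max(S_T - K, 0):
  V(2,-2) = 0.000000; V(2,-1) = 0.000000; V(2,+0) = 0.000000; V(2,+1) = 0.557497; V(2,+2) = 1.533447
Backward induction: V(k, j) = exp(-r*dt) * [p_u * V(k+1, j+1) + p_m * V(k+1, j) + p_d * V(k+1, j-1)]
  V(1,-1) = exp(-r*dt) * [p_u*0.000000 + p_m*0.000000 + p_d*0.000000] = 0.000000
  V(1,+0) = exp(-r*dt) * [p_u*0.557497 + p_m*0.000000 + p_d*0.000000] = 0.079968
  V(1,+1) = exp(-r*dt) * [p_u*1.533447 + p_m*0.557497 + p_d*0.000000] = 0.586548
  V(0,+0) = exp(-r*dt) * [p_u*0.586548 + p_m*0.079968 + p_d*0.000000] = 0.136718

Answer: Price = V(0,0) = 0.1367


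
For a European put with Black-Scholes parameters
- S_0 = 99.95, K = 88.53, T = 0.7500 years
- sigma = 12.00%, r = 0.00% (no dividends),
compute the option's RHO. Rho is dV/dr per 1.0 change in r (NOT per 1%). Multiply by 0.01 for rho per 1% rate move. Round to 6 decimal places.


Answer: Rho = -8.785260

Derivation:
d1 = 1.2194463616; d2 = 1.1155233131
phi(d1) = 0.1896711971; exp(-qT) = 1.0000000000; exp(-rT) = 1.0000000000
N(-d2) = 0.1323131169
Rho = -K*T*exp(-rT)*N(-d2) = -88.5300 * 0.7500 * 1.0000000000 * 0.1323131169 = -8.785260


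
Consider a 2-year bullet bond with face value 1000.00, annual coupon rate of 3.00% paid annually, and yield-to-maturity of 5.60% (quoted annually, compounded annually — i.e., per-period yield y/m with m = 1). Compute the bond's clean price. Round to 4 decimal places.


Answer: Price = 952.0632

Derivation:
Coupon per period c = face * coupon_rate / m = 30.000000
Periods per year m = 1; per-period yield y/m = 0.056000
Number of cashflows N = 2
Cashflows (t years, CF_t, discount factor 1/(1+y/m)^(m*t), PV):
  t = 1.0000: CF_t = 30.000000, DF = 0.946970, PV = 28.409091
  t = 2.0000: CF_t = 1030.000000, DF = 0.896752, PV = 923.654155
Price P = sum_t PV_t = 952.063246


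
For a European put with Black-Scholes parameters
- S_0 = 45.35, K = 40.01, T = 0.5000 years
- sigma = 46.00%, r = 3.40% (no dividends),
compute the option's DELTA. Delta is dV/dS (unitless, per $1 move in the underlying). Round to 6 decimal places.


d1 = 0.6000592804; d2 = 0.2747901611
phi(d1) = 0.3332127503; exp(-qT) = 1.0000000000; exp(-rT) = 0.9831436846
N(-d1) = 0.2742333644
Delta = -exp(-qT) * N(-d1) = -1.0000000000 * 0.2742333644 = -0.274233

Answer: Delta = -0.274233


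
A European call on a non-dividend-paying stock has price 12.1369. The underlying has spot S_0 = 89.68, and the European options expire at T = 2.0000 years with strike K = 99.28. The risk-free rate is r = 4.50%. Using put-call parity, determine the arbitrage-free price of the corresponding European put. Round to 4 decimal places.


Put-call parity: C - P = S_0 * exp(-qT) - K * exp(-rT).
S_0 * exp(-qT) = 89.6800 * 1.00000000 = 89.68000000
K * exp(-rT) = 99.2800 * 0.91393119 = 90.73508807
P = C - S*exp(-qT) + K*exp(-rT)
P = 12.1369 - 89.68000000 + 90.73508807 = 13.1920

Answer: Put price = 13.1920


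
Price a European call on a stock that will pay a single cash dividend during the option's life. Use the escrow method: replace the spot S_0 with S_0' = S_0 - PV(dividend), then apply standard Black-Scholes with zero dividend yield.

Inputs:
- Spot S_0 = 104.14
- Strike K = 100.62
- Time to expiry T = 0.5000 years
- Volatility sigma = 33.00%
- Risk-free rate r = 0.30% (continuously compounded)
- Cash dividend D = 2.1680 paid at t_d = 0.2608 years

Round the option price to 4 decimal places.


PV(D) = D * exp(-r * t_d) = 2.1680 * 0.99921791 = 2.16630442
S_0' = S_0 - PV(D) = 104.1400 - 2.16630442 = 101.97369558
d1 = (ln(S_0'/K) + (r + sigma^2/2)*T) / (sigma*sqrt(T)) = 0.18037158
d2 = d1 - sigma*sqrt(T) = -0.05297366
exp(-rT) = 0.99850112
N(d1) = 0.57156957; N(d2) = 0.47887645
C = S_0' * N(d1) - K * exp(-rT) * N(d2) = 101.97369558 * 0.57156957 - 100.6200 * 0.99850112 * 0.47887645 = 10.1727

Answer: Price = 10.1727


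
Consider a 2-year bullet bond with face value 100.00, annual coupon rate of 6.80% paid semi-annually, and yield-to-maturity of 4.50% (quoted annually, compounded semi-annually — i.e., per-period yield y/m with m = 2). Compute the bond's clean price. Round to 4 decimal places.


Coupon per period c = face * coupon_rate / m = 3.400000
Periods per year m = 2; per-period yield y/m = 0.022500
Number of cashflows N = 4
Cashflows (t years, CF_t, discount factor 1/(1+y/m)^(m*t), PV):
  t = 0.5000: CF_t = 3.400000, DF = 0.977995, PV = 3.325183
  t = 1.0000: CF_t = 3.400000, DF = 0.956474, PV = 3.252013
  t = 1.5000: CF_t = 3.400000, DF = 0.935427, PV = 3.180453
  t = 2.0000: CF_t = 103.400000, DF = 0.914843, PV = 94.594802
Price P = sum_t PV_t = 104.352451

Answer: Price = 104.3525


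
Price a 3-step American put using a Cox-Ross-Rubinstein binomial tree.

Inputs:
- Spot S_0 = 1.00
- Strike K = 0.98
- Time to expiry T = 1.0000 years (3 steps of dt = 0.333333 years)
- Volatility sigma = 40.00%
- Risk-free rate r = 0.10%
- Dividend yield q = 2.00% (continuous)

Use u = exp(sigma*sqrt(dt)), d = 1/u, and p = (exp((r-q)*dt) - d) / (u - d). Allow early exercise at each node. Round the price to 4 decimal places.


dt = T/N = 0.333333
u = exp(sigma*sqrt(dt)) = 1.259784; d = 1/u = 0.793787
p = (exp((r-q)*dt) - d) / (u - d) = 0.428972
Discount per step: exp(-r*dt) = 0.999667
Stock lattice S(k, i) with i counting down-moves:
  k=0: S(0,0) = 1.0000
  k=1: S(1,0) = 1.2598; S(1,1) = 0.7938
  k=2: S(2,0) = 1.5871; S(2,1) = 1.0000; S(2,2) = 0.6301
  k=3: S(3,0) = 1.9993; S(3,1) = 1.2598; S(3,2) = 0.7938; S(3,3) = 0.5002
Terminal payoffs V(N, i) = max(K - S_T, 0):
  V(3,0) = 0.000000; V(3,1) = 0.000000; V(3,2) = 0.186213; V(3,3) = 0.479837
Backward induction: V(k, i) = exp(-r*dt) * [p * V(k+1, i) + (1-p) * V(k+1, i+1)]; then take max(V_cont, immediate exercise) for American.
  V(2,0) = exp(-r*dt) * [p*0.000000 + (1-p)*0.000000] = 0.000000; exercise = 0.000000; V(2,0) = max -> 0.000000
  V(2,1) = exp(-r*dt) * [p*0.000000 + (1-p)*0.186213] = 0.106297; exercise = 0.000000; V(2,1) = max -> 0.106297
  V(2,2) = exp(-r*dt) * [p*0.186213 + (1-p)*0.479837] = 0.353762; exercise = 0.349902; V(2,2) = max -> 0.353762
  V(1,0) = exp(-r*dt) * [p*0.000000 + (1-p)*0.106297] = 0.060679; exercise = 0.000000; V(1,0) = max -> 0.060679
  V(1,1) = exp(-r*dt) * [p*0.106297 + (1-p)*0.353762] = 0.247524; exercise = 0.186213; V(1,1) = max -> 0.247524
  V(0,0) = exp(-r*dt) * [p*0.060679 + (1-p)*0.247524] = 0.167317; exercise = 0.000000; V(0,0) = max -> 0.167317

Answer: Price = V(0,0) = 0.1673


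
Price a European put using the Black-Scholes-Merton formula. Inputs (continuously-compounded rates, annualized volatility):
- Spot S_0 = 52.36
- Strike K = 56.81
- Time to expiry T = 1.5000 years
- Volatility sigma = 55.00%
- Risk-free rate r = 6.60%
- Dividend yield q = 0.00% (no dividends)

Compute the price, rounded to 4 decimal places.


Answer: Price = 13.2419

Derivation:
d1 = (ln(S/K) + (r - q + 0.5*sigma^2) * T) / (sigma * sqrt(T)) = 0.36268121
d2 = d1 - sigma * sqrt(T) = -0.31092847
exp(-rT) = 0.90574271; exp(-qT) = 1.00000000
P = K * exp(-rT) * N(-d2) - S_0 * exp(-qT) * N(-d1)
N(-d1) = 0.35842152; N(-d2) = 0.62207250
P = 56.8100 * 0.90574271 * 0.62207250 - 52.3600 * 1.00000000 * 0.35842152 = 13.2419


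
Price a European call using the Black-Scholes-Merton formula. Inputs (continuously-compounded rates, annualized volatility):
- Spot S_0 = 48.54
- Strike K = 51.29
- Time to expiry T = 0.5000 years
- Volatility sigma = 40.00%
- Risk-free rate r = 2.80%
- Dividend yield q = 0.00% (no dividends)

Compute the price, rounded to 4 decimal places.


d1 = (ln(S/K) + (r - q + 0.5*sigma^2) * T) / (sigma * sqrt(T)) = -0.00391596
d2 = d1 - sigma * sqrt(T) = -0.28675867
exp(-rT) = 0.98609754; exp(-qT) = 1.00000000
C = S_0 * exp(-qT) * N(d1) - K * exp(-rT) * N(d2)
N(d1) = 0.49843776; N(d2) = 0.38714855
C = 48.5400 * 1.00000000 * 0.49843776 - 51.2900 * 0.98609754 * 0.38714855 = 4.6134

Answer: Price = 4.6134


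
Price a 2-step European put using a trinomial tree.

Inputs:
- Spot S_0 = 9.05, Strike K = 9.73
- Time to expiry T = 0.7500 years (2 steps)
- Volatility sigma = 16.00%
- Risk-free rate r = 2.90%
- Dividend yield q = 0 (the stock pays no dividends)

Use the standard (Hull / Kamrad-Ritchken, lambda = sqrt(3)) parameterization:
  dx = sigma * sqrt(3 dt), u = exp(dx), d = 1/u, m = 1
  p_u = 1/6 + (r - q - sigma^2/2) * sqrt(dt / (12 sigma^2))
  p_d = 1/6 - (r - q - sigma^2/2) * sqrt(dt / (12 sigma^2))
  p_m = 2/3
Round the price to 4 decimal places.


dt = T/N = 0.375000; dx = sigma*sqrt(3*dt) = 0.169706
u = exp(dx) = 1.184956; d = 1/u = 0.843913
p_u = 0.184565, p_m = 0.666667, p_d = 0.148768
Discount per step: exp(-r*dt) = 0.989184
Stock lattice S(k, j) with j the centered position index:
  k=0: S(0,+0) = 9.0500
  k=1: S(1,-1) = 7.6374; S(1,+0) = 9.0500; S(1,+1) = 10.7239
  k=2: S(2,-2) = 6.4453; S(2,-1) = 7.6374; S(2,+0) = 9.0500; S(2,+1) = 10.7239; S(2,+2) = 12.7073
Terminal payoffs V(N, j) = max(K - S_T, 0):
  V(2,-2) = 3.284685; V(2,-1) = 2.092585; V(2,+0) = 0.680000; V(2,+1) = 0.000000; V(2,+2) = 0.000000
Backward induction: V(k, j) = exp(-r*dt) * [p_u * V(k+1, j+1) + p_m * V(k+1, j) + p_d * V(k+1, j-1)]
  V(1,-1) = exp(-r*dt) * [p_u*0.680000 + p_m*2.092585 + p_d*3.284685] = 1.987486
  V(1,+0) = exp(-r*dt) * [p_u*0.000000 + p_m*0.680000 + p_d*2.092585] = 0.756373
  V(1,+1) = exp(-r*dt) * [p_u*0.000000 + p_m*0.000000 + p_d*0.680000] = 0.100068
  V(0,+0) = exp(-r*dt) * [p_u*0.100068 + p_m*0.756373 + p_d*1.987486] = 0.809540

Answer: Price = V(0,0) = 0.8095


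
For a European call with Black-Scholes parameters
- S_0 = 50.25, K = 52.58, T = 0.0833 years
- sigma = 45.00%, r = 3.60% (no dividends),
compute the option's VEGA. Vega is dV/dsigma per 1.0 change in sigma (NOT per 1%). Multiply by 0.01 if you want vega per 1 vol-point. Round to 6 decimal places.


Answer: Vega = 5.592183

Derivation:
d1 = -0.2609556080; d2 = -0.3908334352
phi(d1) = 0.3855873789; exp(-qT) = 1.0000000000; exp(-rT) = 0.9970056919
Vega = S * exp(-qT) * phi(d1) * sqrt(T) = 50.2500 * 1.0000000000 * 0.3855873789 * 0.2886173938 = 5.592183


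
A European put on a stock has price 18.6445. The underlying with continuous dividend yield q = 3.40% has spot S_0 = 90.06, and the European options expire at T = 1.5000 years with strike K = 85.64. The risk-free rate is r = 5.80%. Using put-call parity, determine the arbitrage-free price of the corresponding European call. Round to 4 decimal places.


Answer: Call price = 25.7224

Derivation:
Put-call parity: C - P = S_0 * exp(-qT) - K * exp(-rT).
S_0 * exp(-qT) = 90.0600 * 0.95027867 = 85.58209707
K * exp(-rT) = 85.6400 * 0.91667710 = 78.50422647
C = P + S*exp(-qT) - K*exp(-rT)
C = 18.6445 + 85.58209707 - 78.50422647 = 25.7224


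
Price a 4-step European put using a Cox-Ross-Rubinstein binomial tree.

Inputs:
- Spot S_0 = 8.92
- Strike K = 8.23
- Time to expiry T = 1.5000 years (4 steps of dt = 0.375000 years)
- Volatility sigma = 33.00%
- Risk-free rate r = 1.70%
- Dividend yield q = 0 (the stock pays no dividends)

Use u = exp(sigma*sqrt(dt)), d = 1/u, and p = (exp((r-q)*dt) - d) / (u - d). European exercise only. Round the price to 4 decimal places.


dt = T/N = 0.375000
u = exp(sigma*sqrt(dt)) = 1.223949; d = 1/u = 0.817027
p = (exp((r-q)*dt) - d) / (u - d) = 0.465367
Discount per step: exp(-r*dt) = 0.993645
Stock lattice S(k, i) with i counting down-moves:
  k=0: S(0,0) = 8.9200
  k=1: S(1,0) = 10.9176; S(1,1) = 7.2879
  k=2: S(2,0) = 13.3626; S(2,1) = 8.9200; S(2,2) = 5.9544
  k=3: S(3,0) = 16.3552; S(3,1) = 10.9176; S(3,2) = 7.2879; S(3,3) = 4.8649
  k=4: S(4,0) = 20.0179; S(4,1) = 13.3626; S(4,2) = 8.9200; S(4,3) = 5.9544; S(4,4) = 3.9748
Terminal payoffs V(N, i) = max(K - S_T, 0):
  V(4,0) = 0.000000; V(4,1) = 0.000000; V(4,2) = 0.000000; V(4,3) = 2.275602; V(4,4) = 4.255240
Backward induction: V(k, i) = exp(-r*dt) * [p * V(k+1, i) + (1-p) * V(k+1, i+1)].
  V(3,0) = exp(-r*dt) * [p*0.000000 + (1-p)*0.000000] = 0.000000
  V(3,1) = exp(-r*dt) * [p*0.000000 + (1-p)*0.000000] = 0.000000
  V(3,2) = exp(-r*dt) * [p*0.000000 + (1-p)*2.275602] = 1.208881
  V(3,3) = exp(-r*dt) * [p*2.275602 + (1-p)*4.255240] = 3.312795
  V(2,0) = exp(-r*dt) * [p*0.000000 + (1-p)*0.000000] = 0.000000
  V(2,1) = exp(-r*dt) * [p*0.000000 + (1-p)*1.208881] = 0.642201
  V(2,2) = exp(-r*dt) * [p*1.208881 + (1-p)*3.312795] = 2.318873
  V(1,0) = exp(-r*dt) * [p*0.000000 + (1-p)*0.642201] = 0.341160
  V(1,1) = exp(-r*dt) * [p*0.642201 + (1-p)*2.318873] = 1.528828
  V(0,0) = exp(-r*dt) * [p*0.341160 + (1-p)*1.528828] = 0.969923

Answer: Price = V(0,0) = 0.9699


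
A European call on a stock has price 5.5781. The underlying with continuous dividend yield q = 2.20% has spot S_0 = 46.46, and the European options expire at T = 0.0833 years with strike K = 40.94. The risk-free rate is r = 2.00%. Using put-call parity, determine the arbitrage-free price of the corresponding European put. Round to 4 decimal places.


Put-call parity: C - P = S_0 * exp(-qT) - K * exp(-rT).
S_0 * exp(-qT) = 46.4600 * 0.99816908 = 46.37493537
K * exp(-rT) = 40.9400 * 0.99833539 = 40.87185074
P = C - S*exp(-qT) + K*exp(-rT)
P = 5.5781 - 46.37493537 + 40.87185074 = 0.0750

Answer: Put price = 0.0750


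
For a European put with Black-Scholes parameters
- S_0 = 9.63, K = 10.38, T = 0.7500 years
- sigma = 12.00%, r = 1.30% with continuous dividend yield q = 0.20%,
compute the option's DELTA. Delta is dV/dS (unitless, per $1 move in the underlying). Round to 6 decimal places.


d1 = -0.5903180559; d2 = -0.6942411044
phi(d1) = 0.3351502847; exp(-qT) = 0.9985011244; exp(-rT) = 0.9902973771
N(-d1) = 0.7225112818
Delta = -exp(-qT) * N(-d1) = -0.9985011244 * 0.7225112818 = -0.721428

Answer: Delta = -0.721428


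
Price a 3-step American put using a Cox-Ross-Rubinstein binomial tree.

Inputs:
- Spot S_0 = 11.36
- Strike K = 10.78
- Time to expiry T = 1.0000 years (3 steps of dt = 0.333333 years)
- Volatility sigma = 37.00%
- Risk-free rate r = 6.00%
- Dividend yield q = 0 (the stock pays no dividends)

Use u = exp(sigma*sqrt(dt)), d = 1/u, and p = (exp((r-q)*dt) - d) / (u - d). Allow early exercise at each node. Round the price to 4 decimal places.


Answer: Price = V(0,0) = 1.2124

Derivation:
dt = T/N = 0.333333
u = exp(sigma*sqrt(dt)) = 1.238152; d = 1/u = 0.807656
p = (exp((r-q)*dt) - d) / (u - d) = 0.493723
Discount per step: exp(-r*dt) = 0.980199
Stock lattice S(k, i) with i counting down-moves:
  k=0: S(0,0) = 11.3600
  k=1: S(1,0) = 14.0654; S(1,1) = 9.1750
  k=2: S(2,0) = 17.4151; S(2,1) = 11.3600; S(2,2) = 7.4102
  k=3: S(3,0) = 21.5625; S(3,1) = 14.0654; S(3,2) = 9.1750; S(3,3) = 5.9849
Terminal payoffs V(N, i) = max(K - S_T, 0):
  V(3,0) = 0.000000; V(3,1) = 0.000000; V(3,2) = 1.605033; V(3,3) = 4.795100
Backward induction: V(k, i) = exp(-r*dt) * [p * V(k+1, i) + (1-p) * V(k+1, i+1)]; then take max(V_cont, immediate exercise) for American.
  V(2,0) = exp(-r*dt) * [p*0.000000 + (1-p)*0.000000] = 0.000000; exercise = 0.000000; V(2,0) = max -> 0.000000
  V(2,1) = exp(-r*dt) * [p*0.000000 + (1-p)*1.605033] = 0.796501; exercise = 0.000000; V(2,1) = max -> 0.796501
  V(2,2) = exp(-r*dt) * [p*1.605033 + (1-p)*4.795100] = 3.156328; exercise = 3.369787; V(2,2) = max -> 3.369787
  V(1,0) = exp(-r*dt) * [p*0.000000 + (1-p)*0.796501] = 0.395265; exercise = 0.000000; V(1,0) = max -> 0.395265
  V(1,1) = exp(-r*dt) * [p*0.796501 + (1-p)*3.369787] = 2.057727; exercise = 1.605033; V(1,1) = max -> 2.057727
  V(0,0) = exp(-r*dt) * [p*0.395265 + (1-p)*2.057727] = 1.212439; exercise = 0.000000; V(0,0) = max -> 1.212439


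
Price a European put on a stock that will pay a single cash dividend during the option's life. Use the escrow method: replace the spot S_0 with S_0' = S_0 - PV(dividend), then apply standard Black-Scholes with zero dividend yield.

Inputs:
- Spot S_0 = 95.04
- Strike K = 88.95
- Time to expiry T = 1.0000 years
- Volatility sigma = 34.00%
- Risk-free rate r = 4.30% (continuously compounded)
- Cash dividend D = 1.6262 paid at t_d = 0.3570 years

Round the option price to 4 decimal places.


Answer: Price = 8.3777

Derivation:
PV(D) = D * exp(-r * t_d) = 1.6262 * 0.98476623 = 1.60142684
S_0' = S_0 - PV(D) = 95.0400 - 1.60142684 = 93.43857316
d1 = (ln(S_0'/K) + (r + sigma^2/2)*T) / (sigma*sqrt(T)) = 0.44126422
d2 = d1 - sigma*sqrt(T) = 0.10126422
exp(-rT) = 0.95791139
N(-d1) = 0.32951086; N(-d2) = 0.45967036
P = K * exp(-rT) * N(-d2) - S_0' * N(-d1) = 88.9500 * 0.95791139 * 0.45967036 - 93.43857316 * 0.32951086 = 8.3777


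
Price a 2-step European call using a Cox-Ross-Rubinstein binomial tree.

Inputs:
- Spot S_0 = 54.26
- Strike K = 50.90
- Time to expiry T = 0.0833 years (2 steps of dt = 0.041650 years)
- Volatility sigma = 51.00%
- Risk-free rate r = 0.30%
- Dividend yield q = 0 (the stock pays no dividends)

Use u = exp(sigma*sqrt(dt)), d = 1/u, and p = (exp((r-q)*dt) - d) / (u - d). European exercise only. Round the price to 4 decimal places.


Answer: Price = V(0,0) = 5.2595

Derivation:
dt = T/N = 0.041650
u = exp(sigma*sqrt(dt)) = 1.109692; d = 1/u = 0.901151
p = (exp((r-q)*dt) - d) / (u - d) = 0.474602
Discount per step: exp(-r*dt) = 0.999875
Stock lattice S(k, i) with i counting down-moves:
  k=0: S(0,0) = 54.2600
  k=1: S(1,0) = 60.2119; S(1,1) = 48.8965
  k=2: S(2,0) = 66.8166; S(2,1) = 54.2600; S(2,2) = 44.0631
Terminal payoffs V(N, i) = max(S_T - K, 0):
  V(2,0) = 15.916649; V(2,1) = 3.360000; V(2,2) = 0.000000
Backward induction: V(k, i) = exp(-r*dt) * [p * V(k+1, i) + (1-p) * V(k+1, i+1)].
  V(1,0) = exp(-r*dt) * [p*15.916649 + (1-p)*3.360000] = 9.318247
  V(1,1) = exp(-r*dt) * [p*3.360000 + (1-p)*0.000000] = 1.594464
  V(0,0) = exp(-r*dt) * [p*9.318247 + (1-p)*1.594464] = 5.259530


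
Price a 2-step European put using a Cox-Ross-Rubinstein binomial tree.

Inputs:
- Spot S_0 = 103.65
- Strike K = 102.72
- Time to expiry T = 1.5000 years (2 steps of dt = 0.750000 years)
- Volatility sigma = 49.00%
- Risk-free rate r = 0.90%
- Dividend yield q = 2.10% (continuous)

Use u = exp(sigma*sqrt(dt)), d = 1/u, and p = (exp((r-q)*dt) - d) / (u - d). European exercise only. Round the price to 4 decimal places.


Answer: Price = V(0,0) = 21.7614

Derivation:
dt = T/N = 0.750000
u = exp(sigma*sqrt(dt)) = 1.528600; d = 1/u = 0.654193
p = (exp((r-q)*dt) - d) / (u - d) = 0.385229
Discount per step: exp(-r*dt) = 0.993273
Stock lattice S(k, i) with i counting down-moves:
  k=0: S(0,0) = 103.6500
  k=1: S(1,0) = 158.4394; S(1,1) = 67.8071
  k=2: S(2,0) = 242.1905; S(2,1) = 103.6500; S(2,2) = 44.3590
Terminal payoffs V(N, i) = max(K - S_T, 0):
  V(2,0) = 0.000000; V(2,1) = 0.000000; V(2,2) = 58.361030
Backward induction: V(k, i) = exp(-r*dt) * [p * V(k+1, i) + (1-p) * V(k+1, i+1)].
  V(1,0) = exp(-r*dt) * [p*0.000000 + (1-p)*0.000000] = 0.000000
  V(1,1) = exp(-r*dt) * [p*0.000000 + (1-p)*58.361030] = 35.637291
  V(0,0) = exp(-r*dt) * [p*0.000000 + (1-p)*35.637291] = 21.761380
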